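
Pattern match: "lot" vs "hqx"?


Pattern of "lot": [0, 1, 2]
Pattern of "hqx": [0, 1, 2]
Patterns match
Same pattern = Yes


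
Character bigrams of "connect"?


Word: "connect" (length 7)
Number of bigrams = 7 - 2 + 1 = 6
  Position 0: "co"
  Position 1: "on"
  Position 2: "nn"
  Position 3: "ne"
  Position 4: "ec"
  Position 5: "ct"
Bigrams = "co", "on", "nn", "ne", "ec", "ct"


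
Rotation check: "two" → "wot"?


Word: "two", Candidate: "wot"
Method: check if candidate is substring of word+word
"twotwo" contains "wot"? Yes
Is rotation = Yes


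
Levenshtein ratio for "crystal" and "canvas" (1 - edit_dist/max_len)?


Word 1: "crystal" (length 7)
Word 2: "canvas" (length 6)
One optimal edit sequence:
  1. keep 'c'
  2. delete 'r'  (+1)
  3. substitute 'y' -> 'a'  (+1)
  4. substitute 's' -> 'n'  (+1)
  5. substitute 't' -> 'v'  (+1)
  6. keep 'a'
  7. substitute 'l' -> 's'  (+1)
Edit distance = 5
Max length = max(7, 6) = 7
Similarity = 1 - 5/7
= 0.2857


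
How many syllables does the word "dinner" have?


Word: "dinner"
Syllable breakdown: din | ner
Counting: 2 parts
= 2 syllables


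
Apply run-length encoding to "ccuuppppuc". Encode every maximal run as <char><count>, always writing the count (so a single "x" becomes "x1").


String: "ccuuppppuc"
Scanning for consecutive runs:
  'c' x 2
  'u' x 2
  'p' x 4
  'u' x 1
  'c' x 1
RLE = "c2u2p4u1c1"


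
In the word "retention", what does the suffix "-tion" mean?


Suffix: -tion
As in: retention -> retain + -tion, with a spelling change
Meaning = act or process


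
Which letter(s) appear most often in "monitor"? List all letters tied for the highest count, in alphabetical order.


Word: "monitor"
Letter counts:
  'i': 1
  'm': 1
  'n': 1
  'o': 2
  'r': 1
  't': 1
Maximum count = 2
Most frequent = 'o' (2 times each)


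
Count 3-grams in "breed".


Word: "breed" (length 5)
Number of 3-grams = length - 3 + 1 = 5 - 3 + 1
= 3


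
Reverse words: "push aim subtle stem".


Original: "push aim subtle stem"
Words (1..n): push | aim | subtle | stem
Reversed (n..1): stem | subtle | aim | push
Result = "stem subtle aim push"


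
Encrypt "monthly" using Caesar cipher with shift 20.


Word: "monthly"
Shift: 20
Each letter → (letter + shift) mod 26:
  'm' (12) + 20 = 6 → 'g'
  'o' (14) + 20 = 8 → 'i'
  'n' (13) + 20 = 7 → 'h'
  't' (19) + 20 = 13 → 'n'
  'h' (7) + 20 = 1 → 'b'
  'l' (11) + 20 = 5 → 'f'
  'y' (24) + 20 = 18 → 's'
Result = "gihnbfs"


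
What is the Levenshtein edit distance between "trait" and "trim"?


Word 1: "trait" (length 5)
Word 2: "trim" (length 4)
One optimal edit sequence (insert/delete/substitute each cost 1):
  1. keep 't'
  2. keep 'r'
  3. delete 'a'  (+1)
  4. keep 'i'
  5. substitute 't' -> 'm'  (+1)
Total edit operations: 2
Edit distance = 2


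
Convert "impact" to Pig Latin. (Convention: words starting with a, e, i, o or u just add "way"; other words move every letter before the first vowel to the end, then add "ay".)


Word: "impact"
Starts with vowel → add 'way'
Pig Latin = "impactway"


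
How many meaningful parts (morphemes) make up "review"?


Word: "review"
Morphemes: re- | view
Each morpheme carries meaning
= 2 morphemes


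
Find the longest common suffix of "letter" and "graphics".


Word 1: "letter"
Word 2: "graphics"
Comparing from end:
  Pos -1: 'r' != 's' (stop)
LCS = "" (length 0)


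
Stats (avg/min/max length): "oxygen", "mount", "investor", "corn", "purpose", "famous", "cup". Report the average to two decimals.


Lengths: "oxygen"=6, "mount"=5, "investor"=8, "corn"=4, "purpose"=7, "famous"=6, "cup"=3
Sum = 39, Count = 7
Average = 39/7 = 5.57
= avg=5.57, min=3, max=8


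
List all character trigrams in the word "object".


Word: "object" (length 6)
Number of trigrams = 6 - 3 + 1 = 4
  Position 0: "obj"
  Position 1: "bje"
  Position 2: "jec"
  Position 3: "ect"
Trigrams = "obj", "bje", "jec", "ect"


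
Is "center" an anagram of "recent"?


Word 1: "recent" → sorted: ceenrt
Word 2: "center" → sorted: ceenrt
Same letters? ceenrt == ceenrt
Anagram = Yes


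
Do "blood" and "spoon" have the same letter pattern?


Pattern of "blood": [0, 1, 2, 2, 3]
Pattern of "spoon": [0, 1, 2, 2, 3]
Patterns match
Same pattern = Yes


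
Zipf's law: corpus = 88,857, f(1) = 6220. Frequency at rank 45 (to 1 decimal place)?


Zipf's law: f(r) = f(1) / r
f(1) = 6220
f(45) = 6220 / 45
= 138.2 occurrences


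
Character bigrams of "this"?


Word: "this" (length 4)
Number of bigrams = 4 - 2 + 1 = 3
  Position 0: "th"
  Position 1: "hi"
  Position 2: "is"
Bigrams = "th", "hi", "is"


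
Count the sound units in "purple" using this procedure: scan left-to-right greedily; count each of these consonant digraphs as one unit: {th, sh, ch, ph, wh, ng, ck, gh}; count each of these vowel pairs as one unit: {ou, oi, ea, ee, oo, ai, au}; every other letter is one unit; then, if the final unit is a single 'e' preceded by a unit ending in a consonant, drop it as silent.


Word: "purple" (6 letters)
Left-to-right scan:
  (1) 'p' (letter)
  (2) 'u' (letter)
  (3) 'r' (letter)
  (4) 'p' (letter)
  (5) 'l' (letter)
  (6) 'e' (letter)
Units from scan: 6
Final unit is 'e' after a consonant -> drop as silent (-1)
Sound units = 5 units


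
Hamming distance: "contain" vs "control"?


Comparing character by character (same length = 7):
  Pos 0: 'c' vs 'c' =
  Pos 1: 'o' vs 'o' =
  Pos 2: 'n' vs 'n' =
  Pos 3: 't' vs 't' =
  Pos 4: 'a' vs 'r' !=
  Pos 5: 'i' vs 'o' !=
  Pos 6: 'n' vs 'l' !=
Hamming distance = 3


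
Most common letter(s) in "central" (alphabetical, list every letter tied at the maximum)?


Word: "central"
Letter counts:
  'a': 1
  'c': 1
  'e': 1
  'l': 1
  'n': 1
  'r': 1
  't': 1
Maximum count = 1
Most frequent = 'a', 'c', 'e', 'l', 'n', 'r', 't' (1 time each)


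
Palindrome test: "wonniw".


Word: "wonniw"
Reversed: "winnow"
Forward == Backward? wonniw != winnow
Palindrome = No


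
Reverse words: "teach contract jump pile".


Original: "teach contract jump pile"
Words (1..n): teach | contract | jump | pile
Reversed (n..1): pile | jump | contract | teach
Result = "pile jump contract teach"


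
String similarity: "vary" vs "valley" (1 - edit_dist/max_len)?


Word 1: "vary" (length 4)
Word 2: "valley" (length 6)
One optimal edit sequence:
  1. keep 'v'
  2. keep 'a'
  3. insert 'l'  (+1)
  4. insert 'l'  (+1)
  5. substitute 'r' -> 'e'  (+1)
  6. keep 'y'
Edit distance = 3
Max length = max(4, 6) = 6
Similarity = 1 - 3/6
= 0.5000


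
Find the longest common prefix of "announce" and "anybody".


Word 1: "announce"
Word 2: "anybody"
Comparing from start:
  Pos 0: 'a' == 'a'
  Pos 1: 'n' == 'n'
  Pos 2: 'n' != 'y' (stop)
LCP = "an" (length 2)


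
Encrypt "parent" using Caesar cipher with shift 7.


Word: "parent"
Shift: 7
Each letter → (letter + shift) mod 26:
  'p' (15) + 7 = 22 → 'w'
  'a' (0) + 7 = 7 → 'h'
  'r' (17) + 7 = 24 → 'y'
  'e' (4) + 7 = 11 → 'l'
  'n' (13) + 7 = 20 → 'u'
  't' (19) + 7 = 0 → 'a'
Result = "whylua"


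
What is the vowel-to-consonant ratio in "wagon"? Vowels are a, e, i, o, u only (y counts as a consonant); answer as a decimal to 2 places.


Word: "wagon"
Vowels (a,e,i,o,u): 2
Consonants: 3
Ratio = 2/3
= 0.67


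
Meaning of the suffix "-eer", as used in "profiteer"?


Suffix: -eer
Example: profiteer (profit + -eer)
Meaning = one who is concerned with


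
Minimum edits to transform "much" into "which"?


Word 1: "much" (length 4)
Word 2: "which" (length 5)
One optimal edit sequence (insert/delete/substitute each cost 1):
  1. insert 'w'  (+1)
  2. substitute 'm' -> 'h'  (+1)
  3. substitute 'u' -> 'i'  (+1)
  4. keep 'c'
  5. keep 'h'
Total edit operations: 3
Edit distance = 3


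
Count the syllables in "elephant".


Word: "elephant"
Syllable breakdown: el / e / phant
Counting: 3 parts
= 3 syllables


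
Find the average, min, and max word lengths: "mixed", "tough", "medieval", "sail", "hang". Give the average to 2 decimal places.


Lengths: "mixed"=5, "tough"=5, "medieval"=8, "sail"=4, "hang"=4
Sum = 26, Count = 5
Average = 26/5 = 5.20
= avg=5.20, min=4, max=8


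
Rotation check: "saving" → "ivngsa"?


Word: "saving", Candidate: "ivngsa"
Method: check if candidate is substring of word+word
"savingsaving" contains "ivngsa"? No
Is rotation = No


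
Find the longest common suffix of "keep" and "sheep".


Word 1: "keep"
Word 2: "sheep"
Comparing from end:
  Pos -1: 'p' == 'p'
  Pos -2: 'e' == 'e'
  Pos -3: 'e' == 'e'
  Pos -4: 'k' != 'h' (stop)
LCS = "eep" (length 3)


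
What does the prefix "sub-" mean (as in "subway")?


Prefix: sub-
As in: subway -> sub- + way
Meaning = under / below


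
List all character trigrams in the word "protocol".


Word: "protocol" (length 8)
Number of trigrams = 8 - 3 + 1 = 6
  Position 0: "pro"
  Position 1: "rot"
  Position 2: "oto"
  Position 3: "toc"
  Position 4: "oco"
  Position 5: "col"
Trigrams = "pro", "rot", "oto", "toc", "oco", "col"


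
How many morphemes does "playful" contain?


Word: "playful"
Morphemes: play | -ful
Each morpheme carries meaning
= 2 morphemes


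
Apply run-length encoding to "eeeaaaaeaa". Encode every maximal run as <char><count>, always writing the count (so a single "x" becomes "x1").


String: "eeeaaaaeaa"
Scanning for consecutive runs:
  'e' x 3
  'a' x 4
  'e' x 1
  'a' x 2
RLE = "e3a4e1a2"


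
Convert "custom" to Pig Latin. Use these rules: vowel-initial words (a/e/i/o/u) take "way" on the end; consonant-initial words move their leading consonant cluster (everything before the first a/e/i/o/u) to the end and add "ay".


Word: "custom"
Starts with consonant(s) → move to end, add 'ay'
Consonant cluster: "c"
Pig Latin = "ustomcay"


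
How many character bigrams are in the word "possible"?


Word: "possible" (length 8)
Number of 2-grams = length - 2 + 1 = 8 - 2 + 1
= 7


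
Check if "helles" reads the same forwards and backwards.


Word: "helles"
Reversed: "selleh"
Forward == Backward? helles != selleh
Palindrome = No


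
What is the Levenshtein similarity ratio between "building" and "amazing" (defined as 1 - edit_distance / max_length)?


Word 1: "building" (length 8)
Word 2: "amazing" (length 7)
One optimal edit sequence:
  1. delete 'b'  (+1)
  2. substitute 'u' -> 'a'  (+1)
  3. substitute 'i' -> 'm'  (+1)
  4. substitute 'l' -> 'a'  (+1)
  5. substitute 'd' -> 'z'  (+1)
  6. keep 'i'
  7. keep 'n'
  8. keep 'g'
Edit distance = 5
Max length = max(8, 7) = 8
Similarity = 1 - 5/8
= 0.3750


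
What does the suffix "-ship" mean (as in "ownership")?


Suffix: -ship
As in: ownership -> owner + -ship
Meaning = state / position


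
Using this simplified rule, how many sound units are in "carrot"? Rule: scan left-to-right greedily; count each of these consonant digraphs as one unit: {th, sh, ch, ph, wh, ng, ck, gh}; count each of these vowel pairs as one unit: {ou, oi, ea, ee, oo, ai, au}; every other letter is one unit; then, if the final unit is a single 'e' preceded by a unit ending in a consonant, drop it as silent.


Word: "carrot" (6 letters)
Left-to-right scan:
  1. 'c' (letter)
  2. 'a' (letter)
  3. 'r' (letter)
  4. 'r' (letter)
  5. 'o' (letter)
  6. 't' (letter)
Units from scan: 6
Sound units = 6 units


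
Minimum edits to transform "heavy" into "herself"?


Word 1: "heavy" (length 5)
Word 2: "herself" (length 7)
One optimal edit sequence (insert/delete/substitute each cost 1):
  1. keep 'h'
  2. keep 'e'
  3. insert 'r'  (+1)
  4. insert 's'  (+1)
  5. substitute 'a' -> 'e'  (+1)
  6. substitute 'v' -> 'l'  (+1)
  7. substitute 'y' -> 'f'  (+1)
Total edit operations: 5
Edit distance = 5


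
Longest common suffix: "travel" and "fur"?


Word 1: "travel"
Word 2: "fur"
Comparing from end:
  Pos -1: 'l' != 'r' (stop)
LCS = "" (length 0)


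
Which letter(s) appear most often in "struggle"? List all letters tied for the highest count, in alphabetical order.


Word: "struggle"
Letter counts:
  'e': 1
  'g': 2
  'l': 1
  'r': 1
  's': 1
  't': 1
  'u': 1
Maximum count = 2
Most frequent = 'g' (2 times each)


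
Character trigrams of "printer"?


Word: "printer" (length 7)
Number of trigrams = 7 - 3 + 1 = 5
  Position 0: "pri"
  Position 1: "rin"
  Position 2: "int"
  Position 3: "nte"
  Position 4: "ter"
Trigrams = "pri", "rin", "int", "nte", "ter"


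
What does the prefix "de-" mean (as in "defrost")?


Prefix: de-
Example: defrost = de- + frost
Meaning = remove / reverse


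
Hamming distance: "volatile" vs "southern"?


Comparing character by character (same length = 8):
  Pos 0: 'v' vs 's' !=
  Pos 1: 'o' vs 'o' =
  Pos 2: 'l' vs 'u' !=
  Pos 3: 'a' vs 't' !=
  Pos 4: 't' vs 'h' !=
  Pos 5: 'i' vs 'e' !=
  Pos 6: 'l' vs 'r' !=
  Pos 7: 'e' vs 'n' !=
Hamming distance = 7


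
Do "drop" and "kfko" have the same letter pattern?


Pattern of "drop": [0, 1, 2, 3]
Pattern of "kfko": [0, 1, 0, 2]
Patterns do not match
Same pattern = No


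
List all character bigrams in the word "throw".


Word: "throw" (length 5)
Number of bigrams = 5 - 2 + 1 = 4
  Position 0: "th"
  Position 1: "hr"
  Position 2: "ro"
  Position 3: "ow"
Bigrams = "th", "hr", "ro", "ow"


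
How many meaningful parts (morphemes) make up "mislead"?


Word: "mislead"
Morphemes: mis- / lead
Each morpheme carries meaning
= 2 morphemes


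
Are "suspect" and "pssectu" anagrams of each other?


Word 1: "suspect" → sorted: cepsstu
Word 2: "pssectu" → sorted: cepsstu
Same letters? cepsstu == cepsstu
Anagram = Yes


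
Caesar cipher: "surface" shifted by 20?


Word: "surface"
Shift: 20
Each letter → (letter + shift) mod 26:
  's' (18) + 20 = 12 → 'm'
  'u' (20) + 20 = 14 → 'o'
  'r' (17) + 20 = 11 → 'l'
  'f' (5) + 20 = 25 → 'z'
  'a' (0) + 20 = 20 → 'u'
  'c' (2) + 20 = 22 → 'w'
  'e' (4) + 20 = 24 → 'y'
Result = "molzuwy"


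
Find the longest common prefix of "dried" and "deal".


Word 1: "dried"
Word 2: "deal"
Comparing from start:
  Pos 0: 'd' == 'd'
  Pos 1: 'r' != 'e' (stop)
LCP = "d" (length 1)


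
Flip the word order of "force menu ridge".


Original: "force menu ridge"
Words (1..n): force | menu | ridge
Reversed (n..1): ridge | menu | force
Result = "ridge menu force"


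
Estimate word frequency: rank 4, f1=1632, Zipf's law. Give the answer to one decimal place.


Zipf's law: f(r) = f(1) / r
f(1) = 1632
f(4) = 1632 / 4
= 408.0 occurrences


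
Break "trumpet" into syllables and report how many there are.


Word: "trumpet"
Syllable breakdown: trum | pet
Counting: 2 parts
= 2 syllables


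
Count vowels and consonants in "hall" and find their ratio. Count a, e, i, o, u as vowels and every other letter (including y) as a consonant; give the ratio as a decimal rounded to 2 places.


Word: "hall"
Vowels (a,e,i,o,u): 1
Consonants: 3
Ratio = 1/3
= 0.33


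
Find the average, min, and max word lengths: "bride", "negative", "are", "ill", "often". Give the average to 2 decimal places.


Lengths: "bride"=5, "negative"=8, "are"=3, "ill"=3, "often"=5
Sum = 24, Count = 5
Average = 24/5 = 4.80
= avg=4.80, min=3, max=8


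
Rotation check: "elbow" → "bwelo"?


Word: "elbow", Candidate: "bwelo"
Method: check if candidate is substring of word+word
"elbowelbow" contains "bwelo"? No
Is rotation = No


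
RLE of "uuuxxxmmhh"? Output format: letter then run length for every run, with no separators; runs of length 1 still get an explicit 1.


String: "uuuxxxmmhh"
Scanning for consecutive runs:
  'u' x 3
  'x' x 3
  'm' x 2
  'h' x 2
RLE = "u3x3m2h2"


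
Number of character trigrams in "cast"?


Word: "cast" (length 4)
Number of 3-grams = length - 3 + 1 = 4 - 3 + 1
= 2


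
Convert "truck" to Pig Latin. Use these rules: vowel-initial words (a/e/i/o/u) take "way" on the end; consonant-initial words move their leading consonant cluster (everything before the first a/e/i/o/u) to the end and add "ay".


Word: "truck"
Starts with consonant(s) → move to end, add 'ay'
Consonant cluster: "tr"
Pig Latin = "ucktray"


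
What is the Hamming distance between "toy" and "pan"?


Comparing character by character (same length = 3):
  Pos 0: 't' vs 'p' !=
  Pos 1: 'o' vs 'a' !=
  Pos 2: 'y' vs 'n' !=
Hamming distance = 3


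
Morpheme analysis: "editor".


Word: "editor"
Morphemes: edit + -or
Each morpheme carries meaning
= 2 morphemes


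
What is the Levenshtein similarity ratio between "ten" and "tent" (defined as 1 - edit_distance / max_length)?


Word 1: "ten" (length 3)
Word 2: "tent" (length 4)
One optimal edit sequence:
  1. keep 't'
  2. keep 'e'
  3. keep 'n'
  4. insert 't'  (+1)
Edit distance = 1
Max length = max(3, 4) = 4
Similarity = 1 - 1/4
= 0.7500


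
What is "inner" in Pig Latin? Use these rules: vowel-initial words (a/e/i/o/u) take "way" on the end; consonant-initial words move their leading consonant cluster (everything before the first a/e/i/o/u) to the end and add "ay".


Word: "inner"
Starts with vowel → add 'way'
Pig Latin = "innerway"


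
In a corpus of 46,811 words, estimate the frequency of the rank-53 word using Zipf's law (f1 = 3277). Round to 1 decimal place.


Zipf's law: f(r) = f(1) / r
f(1) = 3277
f(53) = 3277 / 53
= 61.8 occurrences


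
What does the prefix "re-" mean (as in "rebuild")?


Prefix: re-
Example: rebuild = re- + build
Meaning = again


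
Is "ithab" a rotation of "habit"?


Word: "habit", Candidate: "ithab"
Method: check if candidate is substring of word+word
"habithabit" contains "ithab"? Yes
Is rotation = Yes


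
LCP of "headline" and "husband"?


Word 1: "headline"
Word 2: "husband"
Comparing from start:
  Pos 0: 'h' == 'h'
  Pos 1: 'e' != 'u' (stop)
LCP = "h" (length 1)


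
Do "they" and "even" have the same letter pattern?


Pattern of "they": [0, 1, 2, 3]
Pattern of "even": [0, 1, 0, 2]
Patterns do not match
Same pattern = No


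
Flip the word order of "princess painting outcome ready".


Original: "princess painting outcome ready"
Words (1..n): princess | painting | outcome | ready
Reversed (n..1): ready | outcome | painting | princess
Result = "ready outcome painting princess"


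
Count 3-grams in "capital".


Word: "capital" (length 7)
Number of 3-grams = length - 3 + 1 = 7 - 3 + 1
= 5


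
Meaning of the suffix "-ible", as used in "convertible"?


Suffix: -ible
Example: convertible = convert + -ible
Meaning = capable of


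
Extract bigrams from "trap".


Word: "trap" (length 4)
Number of bigrams = 4 - 2 + 1 = 3
  Position 0: "tr"
  Position 1: "ra"
  Position 2: "ap"
Bigrams = "tr", "ra", "ap"


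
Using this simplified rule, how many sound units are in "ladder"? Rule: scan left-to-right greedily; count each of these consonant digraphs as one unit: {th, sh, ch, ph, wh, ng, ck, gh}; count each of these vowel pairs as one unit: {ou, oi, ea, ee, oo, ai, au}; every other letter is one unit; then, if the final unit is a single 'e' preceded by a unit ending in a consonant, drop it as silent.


Word: "ladder" (6 letters)
Left-to-right scan:
  1. 'l' (letter)
  2. 'a' (letter)
  3. 'd' (letter)
  4. 'd' (letter)
  5. 'e' (letter)
  6. 'r' (letter)
Units from scan: 6
Sound units = 6 units


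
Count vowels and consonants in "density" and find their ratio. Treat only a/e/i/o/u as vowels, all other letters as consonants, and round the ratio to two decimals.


Word: "density"
Vowels (a,e,i,o,u): 2
Consonants: 5
Ratio = 2/5
= 0.40


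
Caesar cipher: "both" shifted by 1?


Word: "both"
Shift: 1
Each letter → (letter + shift) mod 26:
  'b' (1) + 1 = 2 → 'c'
  'o' (14) + 1 = 15 → 'p'
  't' (19) + 1 = 20 → 'u'
  'h' (7) + 1 = 8 → 'i'
Result = "cpui"


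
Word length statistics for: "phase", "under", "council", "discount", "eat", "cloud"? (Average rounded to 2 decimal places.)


Lengths: "phase"=5, "under"=5, "council"=7, "discount"=8, "eat"=3, "cloud"=5
Sum = 33, Count = 6
Average = 33/6 = 5.50
= avg=5.50, min=3, max=8


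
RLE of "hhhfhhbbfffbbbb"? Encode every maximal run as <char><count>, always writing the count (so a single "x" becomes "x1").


String: "hhhfhhbbfffbbbb"
Scanning for consecutive runs:
  'h' x 3
  'f' x 1
  'h' x 2
  'b' x 2
  'f' x 3
  'b' x 4
RLE = "h3f1h2b2f3b4"


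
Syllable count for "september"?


Word: "september"
Syllable breakdown: sep · tem · ber
Counting: 3 parts
= 3 syllables


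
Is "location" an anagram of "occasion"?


Word 1: "occasion" → sorted: accinoos
Word 2: "location" → sorted: acilnoot
Same letters? accinoos != acilnoot
Anagram = No


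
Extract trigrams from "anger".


Word: "anger" (length 5)
Number of trigrams = 5 - 3 + 1 = 3
  Position 0: "ang"
  Position 1: "nge"
  Position 2: "ger"
Trigrams = "ang", "nge", "ger"


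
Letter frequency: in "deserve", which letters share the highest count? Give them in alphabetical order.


Word: "deserve"
Letter counts:
  'd': 1
  'e': 3
  'r': 1
  's': 1
  'v': 1
Maximum count = 3
Most frequent = 'e' (3 times each)


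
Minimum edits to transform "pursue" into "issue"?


Word 1: "pursue" (length 6)
Word 2: "issue" (length 5)
One optimal edit sequence (insert/delete/substitute each cost 1):
  1. delete 'p'  (+1)
  2. substitute 'u' -> 'i'  (+1)
  3. substitute 'r' -> 's'  (+1)
  4. keep 's'
  5. keep 'u'
  6. keep 'e'
Total edit operations: 3
Edit distance = 3


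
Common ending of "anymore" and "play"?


Word 1: "anymore"
Word 2: "play"
Comparing from end:
  Pos -1: 'e' != 'y' (stop)
LCS = "" (length 0)


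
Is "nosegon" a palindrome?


Word: "nosegon"
Reversed: "nogeson"
Forward == Backward? nosegon != nogeson
Palindrome = No


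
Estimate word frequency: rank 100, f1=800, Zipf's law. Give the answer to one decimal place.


Zipf's law: f(r) = f(1) / r
f(1) = 800
f(100) = 800 / 100
= 8.0 occurrences


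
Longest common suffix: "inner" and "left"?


Word 1: "inner"
Word 2: "left"
Comparing from end:
  Pos -1: 'r' != 't' (stop)
LCS = "" (length 0)


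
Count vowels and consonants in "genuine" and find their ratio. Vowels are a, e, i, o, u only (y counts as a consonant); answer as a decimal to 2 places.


Word: "genuine"
Vowels (a,e,i,o,u): 4
Consonants: 3
Ratio = 4/3
= 1.33


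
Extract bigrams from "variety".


Word: "variety" (length 7)
Number of bigrams = 7 - 2 + 1 = 6
  Position 0: "va"
  Position 1: "ar"
  Position 2: "ri"
  Position 3: "ie"
  Position 4: "et"
  Position 5: "ty"
Bigrams = "va", "ar", "ri", "ie", "et", "ty"


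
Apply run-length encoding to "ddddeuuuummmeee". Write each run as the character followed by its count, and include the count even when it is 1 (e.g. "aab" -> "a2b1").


String: "ddddeuuuummmeee"
Scanning for consecutive runs:
  'd' x 4
  'e' x 1
  'u' x 4
  'm' x 3
  'e' x 3
RLE = "d4e1u4m3e3"


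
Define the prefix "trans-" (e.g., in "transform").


Prefix: trans-
Example: transform = trans- + form
Meaning = across


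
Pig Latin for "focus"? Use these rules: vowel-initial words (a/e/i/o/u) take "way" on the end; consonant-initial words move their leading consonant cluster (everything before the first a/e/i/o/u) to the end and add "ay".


Word: "focus"
Starts with consonant(s) → move to end, add 'ay'
Consonant cluster: "f"
Pig Latin = "ocusfay"


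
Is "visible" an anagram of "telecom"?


Word 1: "telecom" → sorted: ceelmot
Word 2: "visible" → sorted: beiilsv
Same letters? ceelmot != beiilsv
Anagram = No


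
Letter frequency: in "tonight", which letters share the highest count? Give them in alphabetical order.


Word: "tonight"
Letter counts:
  'g': 1
  'h': 1
  'i': 1
  'n': 1
  'o': 1
  't': 2
Maximum count = 2
Most frequent = 't' (2 times each)


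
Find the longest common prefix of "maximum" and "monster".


Word 1: "maximum"
Word 2: "monster"
Comparing from start:
  Pos 0: 'm' == 'm'
  Pos 1: 'a' != 'o' (stop)
LCP = "m" (length 1)


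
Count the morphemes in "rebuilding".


Word: "rebuilding"
Morphemes: re- / build / -ing
Each morpheme carries meaning
= 3 morphemes


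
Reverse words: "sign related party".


Original: "sign related party"
Words (1..n): sign | related | party
Reversed (n..1): party | related | sign
Result = "party related sign"


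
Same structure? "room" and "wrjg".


Pattern of "room": [0, 1, 1, 2]
Pattern of "wrjg": [0, 1, 2, 3]
Patterns do not match
Same pattern = No


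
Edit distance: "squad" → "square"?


Word 1: "squad" (length 5)
Word 2: "square" (length 6)
One optimal edit sequence (insert/delete/substitute each cost 1):
  1. keep 's'
  2. keep 'q'
  3. keep 'u'
  4. keep 'a'
  5. insert 'r'  (+1)
  6. substitute 'd' -> 'e'  (+1)
Total edit operations: 2
Edit distance = 2


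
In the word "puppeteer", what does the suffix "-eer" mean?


Suffix: -eer
As in: puppeteer -> puppet + -eer
Meaning = one who is concerned with


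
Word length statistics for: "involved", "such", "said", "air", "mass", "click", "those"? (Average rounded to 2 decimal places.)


Lengths: "involved"=8, "such"=4, "said"=4, "air"=3, "mass"=4, "click"=5, "those"=5
Sum = 33, Count = 7
Average = 33/7 = 4.71
= avg=4.71, min=3, max=8


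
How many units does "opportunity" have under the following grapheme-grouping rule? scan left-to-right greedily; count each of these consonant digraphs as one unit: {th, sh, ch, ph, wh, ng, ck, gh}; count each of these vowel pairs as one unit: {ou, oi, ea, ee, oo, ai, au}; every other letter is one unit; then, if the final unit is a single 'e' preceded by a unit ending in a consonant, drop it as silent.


Word: "opportunity" (11 letters)
Left-to-right scan:
  (1) 'o' (letter)
  (2) 'p' (letter)
  (3) 'p' (letter)
  (4) 'o' (letter)
  (5) 'r' (letter)
  (6) 't' (letter)
  (7) 'u' (letter)
  (8) 'n' (letter)
  (9) 'i' (letter)
  (10) 't' (letter)
  (11) 'y' (letter)
Units from scan: 11
Sound units = 11 units


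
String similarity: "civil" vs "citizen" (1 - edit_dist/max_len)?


Word 1: "civil" (length 5)
Word 2: "citizen" (length 7)
One optimal edit sequence:
  1. keep 'c'
  2. keep 'i'
  3. substitute 'v' -> 't'  (+1)
  4. keep 'i'
  5. insert 'z'  (+1)
  6. insert 'e'  (+1)
  7. substitute 'l' -> 'n'  (+1)
Edit distance = 4
Max length = max(5, 7) = 7
Similarity = 1 - 4/7
= 0.4286


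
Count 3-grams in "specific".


Word: "specific" (length 8)
Number of 3-grams = length - 3 + 1 = 8 - 3 + 1
= 6


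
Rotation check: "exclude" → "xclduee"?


Word: "exclude", Candidate: "xclduee"
Method: check if candidate is substring of word+word
"excludeexclude" contains "xclduee"? No
Is rotation = No


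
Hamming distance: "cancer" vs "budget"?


Comparing character by character (same length = 6):
  Pos 0: 'c' vs 'b' !=
  Pos 1: 'a' vs 'u' !=
  Pos 2: 'n' vs 'd' !=
  Pos 3: 'c' vs 'g' !=
  Pos 4: 'e' vs 'e' =
  Pos 5: 'r' vs 't' !=
Hamming distance = 5


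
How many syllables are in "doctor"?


Word: "doctor"
Syllable breakdown: doc-tor
Counting: 2 parts
= 2 syllables


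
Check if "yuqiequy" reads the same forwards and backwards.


Word: "yuqiequy"
Reversed: "yuqeiquy"
Forward == Backward? yuqiequy != yuqeiquy
Palindrome = No


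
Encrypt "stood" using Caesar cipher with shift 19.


Word: "stood"
Shift: 19
Each letter → (letter + shift) mod 26:
  's' (18) + 19 = 11 → 'l'
  't' (19) + 19 = 12 → 'm'
  'o' (14) + 19 = 7 → 'h'
  'o' (14) + 19 = 7 → 'h'
  'd' (3) + 19 = 22 → 'w'
Result = "lmhhw"


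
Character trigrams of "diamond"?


Word: "diamond" (length 7)
Number of trigrams = 7 - 3 + 1 = 5
  Position 0: "dia"
  Position 1: "iam"
  Position 2: "amo"
  Position 3: "mon"
  Position 4: "ond"
Trigrams = "dia", "iam", "amo", "mon", "ond"


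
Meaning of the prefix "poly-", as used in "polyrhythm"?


Prefix: poly-
Example: polyrhythm = poly- + rhythm
Meaning = many


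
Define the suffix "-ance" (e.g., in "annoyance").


Suffix: -ance
Example: annoyance (annoy + -ance)
Meaning = state of


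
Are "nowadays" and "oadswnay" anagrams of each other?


Word 1: "nowadays" → sorted: aadnoswy
Word 2: "oadswnay" → sorted: aadnoswy
Same letters? aadnoswy == aadnoswy
Anagram = Yes


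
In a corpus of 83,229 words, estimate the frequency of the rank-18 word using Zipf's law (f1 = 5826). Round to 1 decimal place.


Zipf's law: f(r) = f(1) / r
f(1) = 5826
f(18) = 5826 / 18
= 323.7 occurrences


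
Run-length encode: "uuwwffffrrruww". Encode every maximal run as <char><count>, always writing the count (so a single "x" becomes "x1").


String: "uuwwffffrrruww"
Scanning for consecutive runs:
  'u' x 2
  'w' x 2
  'f' x 4
  'r' x 3
  'u' x 1
  'w' x 2
RLE = "u2w2f4r3u1w2"


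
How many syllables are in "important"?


Word: "important"
Syllable breakdown: im · por · tant
Counting: 3 parts
= 3 syllables


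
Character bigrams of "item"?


Word: "item" (length 4)
Number of bigrams = 4 - 2 + 1 = 3
  Position 0: "it"
  Position 1: "te"
  Position 2: "em"
Bigrams = "it", "te", "em"


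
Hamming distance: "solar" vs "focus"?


Comparing character by character (same length = 5):
  Pos 0: 's' vs 'f' !=
  Pos 1: 'o' vs 'o' =
  Pos 2: 'l' vs 'c' !=
  Pos 3: 'a' vs 'u' !=
  Pos 4: 'r' vs 's' !=
Hamming distance = 4


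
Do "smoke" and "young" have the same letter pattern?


Pattern of "smoke": [0, 1, 2, 3, 4]
Pattern of "young": [0, 1, 2, 3, 4]
Patterns match
Same pattern = Yes


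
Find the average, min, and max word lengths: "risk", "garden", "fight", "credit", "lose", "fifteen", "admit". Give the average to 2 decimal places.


Lengths: "risk"=4, "garden"=6, "fight"=5, "credit"=6, "lose"=4, "fifteen"=7, "admit"=5
Sum = 37, Count = 7
Average = 37/7 = 5.29
= avg=5.29, min=4, max=7


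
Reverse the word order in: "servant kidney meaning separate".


Original: "servant kidney meaning separate"
Words (1..n): servant | kidney | meaning | separate
Reversed (n..1): separate | meaning | kidney | servant
Result = "separate meaning kidney servant"


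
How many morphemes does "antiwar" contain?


Word: "antiwar"
Morphemes: anti- / war
Each morpheme carries meaning
= 2 morphemes


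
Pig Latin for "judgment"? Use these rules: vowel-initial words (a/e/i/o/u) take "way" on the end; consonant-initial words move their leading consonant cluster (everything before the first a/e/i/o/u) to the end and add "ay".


Word: "judgment"
Starts with consonant(s) → move to end, add 'ay'
Consonant cluster: "j"
Pig Latin = "udgmentjay"


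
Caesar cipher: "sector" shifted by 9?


Word: "sector"
Shift: 9
Each letter → (letter + shift) mod 26:
  's' (18) + 9 = 1 → 'b'
  'e' (4) + 9 = 13 → 'n'
  'c' (2) + 9 = 11 → 'l'
  't' (19) + 9 = 2 → 'c'
  'o' (14) + 9 = 23 → 'x'
  'r' (17) + 9 = 0 → 'a'
Result = "bnlcxa"


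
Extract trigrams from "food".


Word: "food" (length 4)
Number of trigrams = 4 - 3 + 1 = 2
  Position 0: "foo"
  Position 1: "ood"
Trigrams = "foo", "ood"


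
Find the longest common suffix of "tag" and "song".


Word 1: "tag"
Word 2: "song"
Comparing from end:
  Pos -1: 'g' == 'g'
  Pos -2: 'a' != 'n' (stop)
LCS = "g" (length 1)


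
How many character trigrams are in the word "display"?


Word: "display" (length 7)
Number of 3-grams = length - 3 + 1 = 7 - 3 + 1
= 5


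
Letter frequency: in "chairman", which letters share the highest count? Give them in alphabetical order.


Word: "chairman"
Letter counts:
  'a': 2
  'c': 1
  'h': 1
  'i': 1
  'm': 1
  'n': 1
  'r': 1
Maximum count = 2
Most frequent = 'a' (2 times each)


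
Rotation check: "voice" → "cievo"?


Word: "voice", Candidate: "cievo"
Method: check if candidate is substring of word+word
"voicevoice" contains "cievo"? No
Is rotation = No


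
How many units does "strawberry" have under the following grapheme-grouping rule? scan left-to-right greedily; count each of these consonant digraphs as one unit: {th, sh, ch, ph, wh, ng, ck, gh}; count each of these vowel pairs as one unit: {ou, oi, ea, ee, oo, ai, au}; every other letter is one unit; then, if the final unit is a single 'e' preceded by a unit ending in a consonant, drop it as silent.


Word: "strawberry" (10 letters)
Left-to-right scan:
  [1] 's' (letter)
  [2] 't' (letter)
  [3] 'r' (letter)
  [4] 'a' (letter)
  [5] 'w' (letter)
  [6] 'b' (letter)
  [7] 'e' (letter)
  [8] 'r' (letter)
  [9] 'r' (letter)
  [10] 'y' (letter)
Units from scan: 10
Sound units = 10 units


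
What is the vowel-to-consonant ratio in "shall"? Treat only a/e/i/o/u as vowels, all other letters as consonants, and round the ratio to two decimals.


Word: "shall"
Vowels (a,e,i,o,u): 1
Consonants: 4
Ratio = 1/4
= 0.25


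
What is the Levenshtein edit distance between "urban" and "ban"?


Word 1: "urban" (length 5)
Word 2: "ban" (length 3)
One optimal edit sequence (insert/delete/substitute each cost 1):
  1. delete 'u'  (+1)
  2. delete 'r'  (+1)
  3. keep 'b'
  4. keep 'a'
  5. keep 'n'
Total edit operations: 2
Edit distance = 2


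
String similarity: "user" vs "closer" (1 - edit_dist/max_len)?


Word 1: "user" (length 4)
Word 2: "closer" (length 6)
One optimal edit sequence:
  1. insert 'c'  (+1)
  2. insert 'l'  (+1)
  3. substitute 'u' -> 'o'  (+1)
  4. keep 's'
  5. keep 'e'
  6. keep 'r'
Edit distance = 3
Max length = max(4, 6) = 6
Similarity = 1 - 3/6
= 0.5000


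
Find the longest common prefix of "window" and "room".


Word 1: "window"
Word 2: "room"
Comparing from start:
  Pos 0: 'w' != 'r' (stop)
LCP = "" (length 0)


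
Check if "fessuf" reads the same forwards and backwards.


Word: "fessuf"
Reversed: "fussef"
Forward == Backward? fessuf != fussef
Palindrome = No


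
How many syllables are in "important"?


Word: "important"
Syllable breakdown: im | por | tant
Counting: 3 parts
= 3 syllables


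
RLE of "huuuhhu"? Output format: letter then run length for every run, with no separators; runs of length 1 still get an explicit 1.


String: "huuuhhu"
Scanning for consecutive runs:
  'h' x 1
  'u' x 3
  'h' x 2
  'u' x 1
RLE = "h1u3h2u1"


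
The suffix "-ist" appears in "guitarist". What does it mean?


Suffix: -ist
Example: guitarist (guitar + -ist)
Meaning = one who practices


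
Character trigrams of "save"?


Word: "save" (length 4)
Number of trigrams = 4 - 3 + 1 = 2
  Position 0: "sav"
  Position 1: "ave"
Trigrams = "sav", "ave"


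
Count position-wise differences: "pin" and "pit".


Comparing character by character (same length = 3):
  Pos 0: 'p' vs 'p' =
  Pos 1: 'i' vs 'i' =
  Pos 2: 'n' vs 't' !=
Hamming distance = 1


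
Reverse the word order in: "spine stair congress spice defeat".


Original: "spine stair congress spice defeat"
Words (1..n): spine | stair | congress | spice | defeat
Reversed (n..1): defeat | spice | congress | stair | spine
Result = "defeat spice congress stair spine"


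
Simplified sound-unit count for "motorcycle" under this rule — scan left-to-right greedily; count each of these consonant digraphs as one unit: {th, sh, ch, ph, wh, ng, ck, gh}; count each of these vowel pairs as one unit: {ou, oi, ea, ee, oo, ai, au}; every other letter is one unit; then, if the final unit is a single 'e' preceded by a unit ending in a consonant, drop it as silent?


Word: "motorcycle" (10 letters)
Left-to-right scan:
  (1) 'm' (letter)
  (2) 'o' (letter)
  (3) 't' (letter)
  (4) 'o' (letter)
  (5) 'r' (letter)
  (6) 'c' (letter)
  (7) 'y' (letter)
  (8) 'c' (letter)
  (9) 'l' (letter)
  (10) 'e' (letter)
Units from scan: 10
Final unit is 'e' after a consonant -> drop as silent (-1)
Sound units = 9 units


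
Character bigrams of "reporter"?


Word: "reporter" (length 8)
Number of bigrams = 8 - 2 + 1 = 7
  Position 0: "re"
  Position 1: "ep"
  Position 2: "po"
  Position 3: "or"
  Position 4: "rt"
  Position 5: "te"
  Position 6: "er"
Bigrams = "re", "ep", "po", "or", "rt", "te", "er"


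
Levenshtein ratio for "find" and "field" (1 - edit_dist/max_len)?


Word 1: "find" (length 4)
Word 2: "field" (length 5)
One optimal edit sequence:
  1. keep 'f'
  2. keep 'i'
  3. insert 'e'  (+1)
  4. substitute 'n' -> 'l'  (+1)
  5. keep 'd'
Edit distance = 2
Max length = max(4, 5) = 5
Similarity = 1 - 2/5
= 0.6000


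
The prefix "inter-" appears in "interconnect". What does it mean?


Prefix: inter-
Example: interconnect (inter- + connect)
Meaning = between


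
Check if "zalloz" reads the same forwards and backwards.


Word: "zalloz"
Reversed: "zollaz"
Forward == Backward? zalloz != zollaz
Palindrome = No


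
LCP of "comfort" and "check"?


Word 1: "comfort"
Word 2: "check"
Comparing from start:
  Pos 0: 'c' == 'c'
  Pos 1: 'o' != 'h' (stop)
LCP = "c" (length 1)


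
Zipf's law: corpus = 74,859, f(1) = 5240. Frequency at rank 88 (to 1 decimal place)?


Zipf's law: f(r) = f(1) / r
f(1) = 5240
f(88) = 5240 / 88
= 59.5 occurrences


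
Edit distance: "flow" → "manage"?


Word 1: "flow" (length 4)
Word 2: "manage" (length 6)
One optimal edit sequence (insert/delete/substitute each cost 1):
  1. insert 'm'  (+1)
  2. insert 'a'  (+1)
  3. substitute 'f' -> 'n'  (+1)
  4. substitute 'l' -> 'a'  (+1)
  5. substitute 'o' -> 'g'  (+1)
  6. substitute 'w' -> 'e'  (+1)
Total edit operations: 6
Edit distance = 6


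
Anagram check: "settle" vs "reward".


Word 1: "settle" → sorted: eelstt
Word 2: "reward" → sorted: aderrw
Same letters? eelstt != aderrw
Anagram = No


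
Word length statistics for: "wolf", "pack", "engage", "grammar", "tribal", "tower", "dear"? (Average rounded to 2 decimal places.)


Lengths: "wolf"=4, "pack"=4, "engage"=6, "grammar"=7, "tribal"=6, "tower"=5, "dear"=4
Sum = 36, Count = 7
Average = 36/7 = 5.14
= avg=5.14, min=4, max=7


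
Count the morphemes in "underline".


Word: "underline"
Morphemes: under- | line
Each morpheme carries meaning
= 2 morphemes


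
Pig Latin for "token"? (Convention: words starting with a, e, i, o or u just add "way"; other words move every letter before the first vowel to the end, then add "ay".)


Word: "token"
Starts with consonant(s) → move to end, add 'ay'
Consonant cluster: "t"
Pig Latin = "okentay"


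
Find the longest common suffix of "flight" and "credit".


Word 1: "flight"
Word 2: "credit"
Comparing from end:
  Pos -1: 't' == 't'
  Pos -2: 'h' != 'i' (stop)
LCS = "t" (length 1)


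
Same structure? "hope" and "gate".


Pattern of "hope": [0, 1, 2, 3]
Pattern of "gate": [0, 1, 2, 3]
Patterns match
Same pattern = Yes


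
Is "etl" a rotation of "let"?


Word: "let", Candidate: "etl"
Method: check if candidate is substring of word+word
"letlet" contains "etl"? Yes
Is rotation = Yes


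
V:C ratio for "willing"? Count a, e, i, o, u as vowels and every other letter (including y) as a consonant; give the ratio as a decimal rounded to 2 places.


Word: "willing"
Vowels (a,e,i,o,u): 2
Consonants: 5
Ratio = 2/5
= 0.40


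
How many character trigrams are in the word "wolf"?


Word: "wolf" (length 4)
Number of 3-grams = length - 3 + 1 = 4 - 3 + 1
= 2


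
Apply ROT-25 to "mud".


Word: "mud"
Shift: 25
Each letter → (letter + shift) mod 26:
  'm' (12) + 25 = 11 → 'l'
  'u' (20) + 25 = 19 → 't'
  'd' (3) + 25 = 2 → 'c'
Result = "ltc"


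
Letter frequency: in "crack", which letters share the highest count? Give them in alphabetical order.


Word: "crack"
Letter counts:
  'a': 1
  'c': 2
  'k': 1
  'r': 1
Maximum count = 2
Most frequent = 'c' (2 times each)


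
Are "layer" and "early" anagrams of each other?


Word 1: "layer" → sorted: aelry
Word 2: "early" → sorted: aelry
Same letters? aelry == aelry
Anagram = Yes
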